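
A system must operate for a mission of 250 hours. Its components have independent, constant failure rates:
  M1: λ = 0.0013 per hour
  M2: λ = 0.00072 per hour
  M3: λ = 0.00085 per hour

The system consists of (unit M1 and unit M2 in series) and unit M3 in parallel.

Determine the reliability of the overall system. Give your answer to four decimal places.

0.9241

R(M1) = exp(−0.0013 × 250) = 0.722527
R(M2) = exp(−0.00072 × 250) = 0.835270
R(M3) = exp(−0.00085 × 250) = 0.808560
Series (M1 and M2): 0.722527 × 0.835270 = 0.603505
Parallel ([0.603505] and M3): 1 − (1 − 0.603505)(1 − 0.808560) = 0.9241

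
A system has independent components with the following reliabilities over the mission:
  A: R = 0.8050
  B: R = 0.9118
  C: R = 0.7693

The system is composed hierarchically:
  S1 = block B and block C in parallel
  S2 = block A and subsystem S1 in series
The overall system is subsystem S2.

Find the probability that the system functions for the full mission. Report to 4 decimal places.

Parallel (B and C): 1 − (1 − 0.911800)(1 − 0.769300) = 0.979652
Series (A and [0.979652]): 0.805000 × 0.979652 = 0.7886

0.7886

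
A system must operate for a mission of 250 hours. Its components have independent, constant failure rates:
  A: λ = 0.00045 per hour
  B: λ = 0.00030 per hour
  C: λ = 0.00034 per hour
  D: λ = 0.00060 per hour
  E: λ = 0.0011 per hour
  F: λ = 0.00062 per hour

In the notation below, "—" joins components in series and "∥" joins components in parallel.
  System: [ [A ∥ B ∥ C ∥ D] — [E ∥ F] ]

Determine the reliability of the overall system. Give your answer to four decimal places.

R(A) = exp(−0.00045 × 250) = 0.893597
R(B) = exp(−0.00030 × 250) = 0.927743
R(C) = exp(−0.00034 × 250) = 0.918512
R(D) = exp(−0.00060 × 250) = 0.860708
R(E) = exp(−0.0011 × 250) = 0.759572
R(F) = exp(−0.00062 × 250) = 0.856415
Parallel (A, B, C, and D): 1 − (1 − 0.893597)(1 − 0.927743)(1 − 0.918512)(1 − 0.860708) = 0.999913
Parallel (E and F): 1 − (1 − 0.759572)(1 − 0.856415) = 0.965478
Series ([0.999913] and [0.965478]): 0.999913 × 0.965478 = 0.9654

0.9654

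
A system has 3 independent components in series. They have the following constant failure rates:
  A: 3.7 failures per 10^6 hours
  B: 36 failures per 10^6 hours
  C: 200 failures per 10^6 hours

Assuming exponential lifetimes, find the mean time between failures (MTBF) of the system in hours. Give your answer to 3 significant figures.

4170

Series of exponential components: λ_sys = Σ λ_i
λ_sys = 0.0000037 + 0.000036 + 0.00020 = 2.3970e-04 /h
MTBF = 1 / λ_sys = 4170 h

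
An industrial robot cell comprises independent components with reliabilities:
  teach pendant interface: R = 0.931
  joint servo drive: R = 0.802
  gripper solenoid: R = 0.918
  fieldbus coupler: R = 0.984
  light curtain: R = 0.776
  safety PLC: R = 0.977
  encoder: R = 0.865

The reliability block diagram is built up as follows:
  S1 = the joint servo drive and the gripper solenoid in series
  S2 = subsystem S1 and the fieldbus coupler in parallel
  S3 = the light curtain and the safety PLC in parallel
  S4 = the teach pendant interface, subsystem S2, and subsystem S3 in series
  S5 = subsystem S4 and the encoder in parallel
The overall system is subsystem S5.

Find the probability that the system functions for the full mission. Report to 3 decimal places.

Series (joint servo drive and gripper solenoid): 0.80200 × 0.91800 = 0.73624
Parallel ([0.73624] and fieldbus coupler): 1 − (1 − 0.73624)(1 − 0.98400) = 0.99578
Parallel (light curtain and safety PLC): 1 − (1 − 0.77600)(1 − 0.97700) = 0.99485
Series (teach pendant interface, [0.99578], and [0.99485]): 0.93100 × 0.99578 × 0.99485 = 0.92230
Parallel ([0.92230] and encoder): 1 − (1 − 0.92230)(1 − 0.86500) = 0.990

0.990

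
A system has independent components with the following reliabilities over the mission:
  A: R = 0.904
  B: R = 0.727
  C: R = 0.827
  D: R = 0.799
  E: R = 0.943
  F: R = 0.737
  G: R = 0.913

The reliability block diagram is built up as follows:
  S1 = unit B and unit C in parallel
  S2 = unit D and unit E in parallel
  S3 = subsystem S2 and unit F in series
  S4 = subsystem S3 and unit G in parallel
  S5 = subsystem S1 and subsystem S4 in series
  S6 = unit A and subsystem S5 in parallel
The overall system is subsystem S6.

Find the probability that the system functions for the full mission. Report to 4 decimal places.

0.9933

Parallel (B and C): 1 − (1 − 0.727000)(1 − 0.827000) = 0.952771
Parallel (D and E): 1 − (1 − 0.799000)(1 − 0.943000) = 0.988543
Series ([0.988543] and F): 0.988543 × 0.737000 = 0.728556
Parallel ([0.728556] and G): 1 − (1 − 0.728556)(1 − 0.913000) = 0.976384
Series ([0.952771] and [0.976384]): 0.952771 × 0.976384 = 0.930270
Parallel (A and [0.930270]): 1 − (1 − 0.904000)(1 − 0.930270) = 0.9933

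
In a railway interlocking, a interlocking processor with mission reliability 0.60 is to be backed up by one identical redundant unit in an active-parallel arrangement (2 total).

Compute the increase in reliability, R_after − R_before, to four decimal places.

R_before = 0.60
R_after = 1 − (1 − 0.60)^2 = 0.8400
ΔR = 0.8400 − 0.60 = 0.2400

0.2400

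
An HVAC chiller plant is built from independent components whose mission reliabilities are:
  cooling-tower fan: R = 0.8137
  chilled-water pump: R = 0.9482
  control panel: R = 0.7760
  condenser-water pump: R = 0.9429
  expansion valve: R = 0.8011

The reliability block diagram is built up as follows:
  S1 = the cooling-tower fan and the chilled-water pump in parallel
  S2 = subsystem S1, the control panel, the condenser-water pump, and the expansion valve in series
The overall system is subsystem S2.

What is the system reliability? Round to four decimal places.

Parallel (cooling-tower fan and chilled-water pump): 1 − (1 − 0.813700)(1 − 0.948200) = 0.990350
Series ([0.990350], control panel, condenser-water pump, and expansion valve): 0.990350 × 0.776000 × 0.942900 × 0.801100 = 0.5805

0.5805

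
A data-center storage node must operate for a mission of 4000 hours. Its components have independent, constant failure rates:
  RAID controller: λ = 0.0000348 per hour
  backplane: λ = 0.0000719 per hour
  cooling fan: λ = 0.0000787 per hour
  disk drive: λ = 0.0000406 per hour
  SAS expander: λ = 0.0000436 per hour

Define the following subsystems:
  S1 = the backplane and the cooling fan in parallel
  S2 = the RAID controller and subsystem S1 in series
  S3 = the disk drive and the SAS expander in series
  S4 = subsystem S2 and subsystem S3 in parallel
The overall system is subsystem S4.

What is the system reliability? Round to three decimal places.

0.946

R(RAID controller) = exp(−0.0000348 × 4000) = 0.87005
R(backplane) = exp(−0.0000719 × 4000) = 0.75006
R(cooling fan) = exp(−0.0000787 × 4000) = 0.72993
R(disk drive) = exp(−0.0000406 × 4000) = 0.85010
R(SAS expander) = exp(−0.0000436 × 4000) = 0.83996
Parallel (backplane and cooling fan): 1 − (1 − 0.75006)(1 − 0.72993) = 0.93250
Series (RAID controller and [0.93250]): 0.87005 × 0.93250 = 0.81132
Series (disk drive and SAS expander): 0.85010 × 0.83996 = 0.71405
Parallel ([0.81132] and [0.71405]): 1 − (1 − 0.81132)(1 − 0.71405) = 0.946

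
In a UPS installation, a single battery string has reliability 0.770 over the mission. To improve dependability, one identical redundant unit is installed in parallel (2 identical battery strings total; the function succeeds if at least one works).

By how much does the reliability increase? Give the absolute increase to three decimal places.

0.177

R_before = 0.770
R_after = 1 − (1 − 0.770)^2 = 0.947
ΔR = 0.947 − 0.770 = 0.177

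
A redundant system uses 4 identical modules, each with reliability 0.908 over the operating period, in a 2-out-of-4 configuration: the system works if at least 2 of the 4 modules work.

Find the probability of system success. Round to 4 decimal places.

0.9971

R = Σ_{i=2}^{4} C(4,i) p^i (1−p)^{4−i} with p = 0.908
C(4,2)·0.908^2·0.092^2 = 0.041870
C(4,3)·0.908^3·0.092^1 = 0.275490
C(4,4)·0.908^4·0.092^0 = 0.679741
Sum = 0.9971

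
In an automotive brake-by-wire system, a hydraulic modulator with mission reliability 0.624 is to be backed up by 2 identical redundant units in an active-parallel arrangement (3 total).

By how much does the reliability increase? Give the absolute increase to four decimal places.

0.3228

R_before = 0.624
R_after = 1 − (1 − 0.624)^3 = 0.9468
ΔR = 0.9468 − 0.624 = 0.3228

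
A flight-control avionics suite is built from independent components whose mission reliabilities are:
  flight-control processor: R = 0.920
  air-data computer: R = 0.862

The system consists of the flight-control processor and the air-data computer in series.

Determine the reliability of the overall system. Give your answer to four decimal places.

Series (flight-control processor and air-data computer): 0.920000 × 0.862000 = 0.7930

0.7930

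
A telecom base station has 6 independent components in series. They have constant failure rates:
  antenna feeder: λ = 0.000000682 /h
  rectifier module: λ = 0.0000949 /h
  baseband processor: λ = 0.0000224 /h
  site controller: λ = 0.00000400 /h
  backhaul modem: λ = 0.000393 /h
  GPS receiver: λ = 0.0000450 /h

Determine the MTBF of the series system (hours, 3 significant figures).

1790

Series of exponential components: λ_sys = Σ λ_i
λ_sys = 0.000000682 + 0.0000949 + 0.0000224 + 0.00000400 + 0.000393 + 0.0000450 = 5.5998e-04 /h
MTBF = 1 / λ_sys = 1790 h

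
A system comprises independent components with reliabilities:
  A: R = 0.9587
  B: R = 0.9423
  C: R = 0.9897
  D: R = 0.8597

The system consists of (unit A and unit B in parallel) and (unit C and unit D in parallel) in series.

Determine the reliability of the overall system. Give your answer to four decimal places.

0.9962

Parallel (A and B): 1 − (1 − 0.958700)(1 − 0.942300) = 0.997617
Parallel (C and D): 1 − (1 − 0.989700)(1 − 0.859700) = 0.998555
Series ([0.997617] and [0.998555]): 0.997617 × 0.998555 = 0.9962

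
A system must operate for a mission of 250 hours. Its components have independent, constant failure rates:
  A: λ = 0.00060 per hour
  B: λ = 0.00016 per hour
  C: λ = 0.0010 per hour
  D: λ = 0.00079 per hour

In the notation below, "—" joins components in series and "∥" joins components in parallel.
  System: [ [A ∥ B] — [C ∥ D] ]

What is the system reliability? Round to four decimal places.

0.9551

R(A) = exp(−0.00060 × 250) = 0.860708
R(B) = exp(−0.00016 × 250) = 0.960789
R(C) = exp(−0.0010 × 250) = 0.778801
R(D) = exp(−0.00079 × 250) = 0.820780
Parallel (A and B): 1 − (1 − 0.860708)(1 − 0.960789) = 0.994538
Parallel (C and D): 1 − (1 − 0.778801)(1 − 0.820780) = 0.960357
Series ([0.994538] and [0.960357]): 0.994538 × 0.960357 = 0.9551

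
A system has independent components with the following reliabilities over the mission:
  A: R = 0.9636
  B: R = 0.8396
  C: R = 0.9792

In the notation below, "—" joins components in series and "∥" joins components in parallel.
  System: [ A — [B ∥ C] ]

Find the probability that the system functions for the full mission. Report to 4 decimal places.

0.9604

Parallel (B and C): 1 − (1 − 0.839600)(1 − 0.979200) = 0.996664
Series (A and [0.996664]): 0.963600 × 0.996664 = 0.9604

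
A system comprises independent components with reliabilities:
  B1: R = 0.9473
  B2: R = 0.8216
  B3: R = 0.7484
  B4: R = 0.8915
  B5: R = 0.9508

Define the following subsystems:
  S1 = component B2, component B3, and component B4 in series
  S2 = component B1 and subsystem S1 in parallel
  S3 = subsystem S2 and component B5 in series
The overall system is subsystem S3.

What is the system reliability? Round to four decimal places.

Series (B2, B3, and B4): 0.821600 × 0.748400 × 0.891500 = 0.548170
Parallel (B1 and [0.548170]): 1 − (1 − 0.947300)(1 − 0.548170) = 0.976189
Series ([0.976189] and B5): 0.976189 × 0.950800 = 0.9282

0.9282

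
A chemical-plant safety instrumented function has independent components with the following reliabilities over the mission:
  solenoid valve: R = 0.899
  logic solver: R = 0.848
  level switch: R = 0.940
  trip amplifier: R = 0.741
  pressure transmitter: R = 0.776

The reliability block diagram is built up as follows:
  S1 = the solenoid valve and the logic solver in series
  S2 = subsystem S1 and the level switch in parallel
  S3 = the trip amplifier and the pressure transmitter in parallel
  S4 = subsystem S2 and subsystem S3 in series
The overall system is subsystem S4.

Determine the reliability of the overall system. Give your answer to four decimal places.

0.9286

Series (solenoid valve and logic solver): 0.899000 × 0.848000 = 0.762352
Parallel ([0.762352] and level switch): 1 − (1 − 0.762352)(1 − 0.940000) = 0.985741
Parallel (trip amplifier and pressure transmitter): 1 − (1 − 0.741000)(1 − 0.776000) = 0.941984
Series ([0.985741] and [0.941984]): 0.985741 × 0.941984 = 0.9286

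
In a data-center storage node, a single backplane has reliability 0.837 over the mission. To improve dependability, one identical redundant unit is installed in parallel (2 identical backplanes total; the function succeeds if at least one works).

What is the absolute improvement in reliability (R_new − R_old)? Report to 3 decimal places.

0.136

R_before = 0.837
R_after = 1 − (1 − 0.837)^2 = 0.973
ΔR = 0.973 − 0.837 = 0.136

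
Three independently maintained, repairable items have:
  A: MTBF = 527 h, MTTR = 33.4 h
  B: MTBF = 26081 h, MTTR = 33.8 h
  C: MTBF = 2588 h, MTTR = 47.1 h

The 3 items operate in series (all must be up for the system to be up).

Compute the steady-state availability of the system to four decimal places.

0.9224

A(A) = MTBF/(MTBF+MTTR) = 527/(527+33.4) = 0.940400
A(B) = MTBF/(MTBF+MTTR) = 26081/(26081+33.8) = 0.998706
A(C) = MTBF/(MTBF+MTTR) = 2588/(2588+47.1) = 0.982126
Series availability: 0.940400 × 0.998706 × 0.982126 = 0.9224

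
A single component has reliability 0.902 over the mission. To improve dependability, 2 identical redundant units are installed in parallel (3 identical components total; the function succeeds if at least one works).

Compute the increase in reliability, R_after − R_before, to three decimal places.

0.097

R_before = 0.902
R_after = 1 − (1 − 0.902)^3 = 0.999
ΔR = 0.999 − 0.902 = 0.097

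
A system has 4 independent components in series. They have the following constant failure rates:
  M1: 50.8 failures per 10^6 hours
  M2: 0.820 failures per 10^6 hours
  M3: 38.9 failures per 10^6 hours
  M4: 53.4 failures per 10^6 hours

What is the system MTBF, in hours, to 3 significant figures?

Series of exponential components: λ_sys = Σ λ_i
λ_sys = 0.0000508 + 0.000000820 + 0.0000389 + 0.0000534 = 1.4392e-04 /h
MTBF = 1 / λ_sys = 6950 h

6950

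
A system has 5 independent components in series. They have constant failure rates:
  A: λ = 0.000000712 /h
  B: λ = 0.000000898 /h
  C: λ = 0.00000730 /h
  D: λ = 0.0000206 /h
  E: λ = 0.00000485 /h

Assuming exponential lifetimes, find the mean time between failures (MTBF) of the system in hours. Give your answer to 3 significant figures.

Series of exponential components: λ_sys = Σ λ_i
λ_sys = 0.000000712 + 0.000000898 + 0.00000730 + 0.0000206 + 0.00000485 = 3.4360e-05 /h
MTBF = 1 / λ_sys = 29100 h

29100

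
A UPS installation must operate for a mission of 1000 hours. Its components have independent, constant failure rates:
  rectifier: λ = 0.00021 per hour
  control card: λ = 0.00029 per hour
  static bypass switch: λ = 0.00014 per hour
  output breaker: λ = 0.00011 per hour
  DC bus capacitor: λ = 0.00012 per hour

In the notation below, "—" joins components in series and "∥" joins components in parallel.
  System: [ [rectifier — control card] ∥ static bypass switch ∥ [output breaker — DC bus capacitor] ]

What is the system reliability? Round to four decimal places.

R(rectifier) = exp(−0.00021 × 1000) = 0.810584
R(control card) = exp(−0.00029 × 1000) = 0.748264
R(static bypass switch) = exp(−0.00014 × 1000) = 0.869358
R(output breaker) = exp(−0.00011 × 1000) = 0.895834
R(DC bus capacitor) = exp(−0.00012 × 1000) = 0.886920
Series (rectifier and control card): 0.810584 × 0.748264 = 0.606531
Series (output breaker and DC bus capacitor): 0.895834 × 0.886920 = 0.794533
Parallel ([0.606531], static bypass switch, and [0.794533]): 1 − (1 − 0.606531)(1 − 0.869358)(1 − 0.794533) = 0.9894

0.9894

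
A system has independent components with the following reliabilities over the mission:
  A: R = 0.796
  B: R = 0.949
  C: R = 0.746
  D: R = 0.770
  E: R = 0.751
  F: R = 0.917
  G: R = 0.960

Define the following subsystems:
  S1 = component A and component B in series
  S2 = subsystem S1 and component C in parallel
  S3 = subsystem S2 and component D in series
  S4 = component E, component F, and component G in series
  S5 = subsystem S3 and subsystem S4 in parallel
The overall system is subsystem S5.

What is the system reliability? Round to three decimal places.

Series (A and B): 0.79600 × 0.94900 = 0.75540
Parallel ([0.75540] and C): 1 − (1 − 0.75540)(1 − 0.74600) = 0.93787
Series ([0.93787] and D): 0.93787 × 0.77000 = 0.72216
Series (E, F, and G): 0.75100 × 0.91700 × 0.96000 = 0.66112
Parallel ([0.72216] and [0.66112]): 1 − (1 − 0.72216)(1 − 0.66112) = 0.906

0.906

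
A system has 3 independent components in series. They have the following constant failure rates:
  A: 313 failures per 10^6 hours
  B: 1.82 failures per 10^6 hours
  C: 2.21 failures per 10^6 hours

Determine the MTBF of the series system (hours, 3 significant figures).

3150

Series of exponential components: λ_sys = Σ λ_i
λ_sys = 0.000313 + 0.00000182 + 0.00000221 = 3.1703e-04 /h
MTBF = 1 / λ_sys = 3150 h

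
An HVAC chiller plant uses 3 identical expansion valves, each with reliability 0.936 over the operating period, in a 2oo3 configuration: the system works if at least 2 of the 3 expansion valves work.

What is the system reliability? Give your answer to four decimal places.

R = Σ_{i=2}^{3} C(3,i) p^i (1−p)^{3−i} with p = 0.936
C(3,2)·0.936^2·0.064^1 = 0.168210
C(3,3)·0.936^3·0.064^0 = 0.820026
Sum = 0.9882

0.9882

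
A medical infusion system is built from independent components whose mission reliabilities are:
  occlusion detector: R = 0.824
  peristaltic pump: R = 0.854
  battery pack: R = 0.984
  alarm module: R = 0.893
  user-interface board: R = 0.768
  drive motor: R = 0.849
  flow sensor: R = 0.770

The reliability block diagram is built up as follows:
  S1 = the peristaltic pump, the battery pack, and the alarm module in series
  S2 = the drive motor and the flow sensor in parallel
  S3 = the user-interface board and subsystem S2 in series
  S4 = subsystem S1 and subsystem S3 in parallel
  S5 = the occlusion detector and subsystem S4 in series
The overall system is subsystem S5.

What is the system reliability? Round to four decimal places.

0.7708

Series (peristaltic pump, battery pack, and alarm module): 0.854000 × 0.984000 × 0.893000 = 0.750420
Parallel (drive motor and flow sensor): 1 − (1 − 0.849000)(1 − 0.770000) = 0.965270
Series (user-interface board and [0.965270]): 0.768000 × 0.965270 = 0.741327
Parallel ([0.750420] and [0.741327]): 1 − (1 − 0.750420)(1 − 0.741327) = 0.935440
Series (occlusion detector and [0.935440]): 0.824000 × 0.935440 = 0.7708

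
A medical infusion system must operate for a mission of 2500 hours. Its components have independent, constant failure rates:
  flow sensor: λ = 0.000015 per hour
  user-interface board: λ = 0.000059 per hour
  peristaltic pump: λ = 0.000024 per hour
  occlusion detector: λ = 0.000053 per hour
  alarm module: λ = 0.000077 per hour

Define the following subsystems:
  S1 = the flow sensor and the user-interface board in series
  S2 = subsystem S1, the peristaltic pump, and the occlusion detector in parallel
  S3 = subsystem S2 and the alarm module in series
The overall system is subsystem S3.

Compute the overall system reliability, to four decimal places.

R(flow sensor) = exp(−0.000015 × 2500) = 0.963194
R(user-interface board) = exp(−0.000059 × 2500) = 0.862862
R(peristaltic pump) = exp(−0.000024 × 2500) = 0.941765
R(occlusion detector) = exp(−0.000053 × 2500) = 0.875903
R(alarm module) = exp(−0.000077 × 2500) = 0.824894
Series (flow sensor and user-interface board): 0.963194 × 0.862862 = 0.831104
Parallel ([0.831104], peristaltic pump, and occlusion detector): 1 − (1 − 0.831104)(1 − 0.941765)(1 − 0.875903) = 0.998779
Series ([0.998779] and alarm module): 0.998779 × 0.824894 = 0.8239

0.8239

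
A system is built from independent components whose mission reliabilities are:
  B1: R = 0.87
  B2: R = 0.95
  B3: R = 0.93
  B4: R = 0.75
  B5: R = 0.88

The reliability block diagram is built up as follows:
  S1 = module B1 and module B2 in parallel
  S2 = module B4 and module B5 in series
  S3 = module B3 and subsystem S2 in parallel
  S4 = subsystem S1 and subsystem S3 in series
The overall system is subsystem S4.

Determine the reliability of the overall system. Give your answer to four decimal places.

Parallel (B1 and B2): 1 − (1 − 0.870000)(1 − 0.950000) = 0.993500
Series (B4 and B5): 0.750000 × 0.880000 = 0.660000
Parallel (B3 and [0.660000]): 1 − (1 − 0.930000)(1 − 0.660000) = 0.976200
Series ([0.993500] and [0.976200]): 0.993500 × 0.976200 = 0.9699

0.9699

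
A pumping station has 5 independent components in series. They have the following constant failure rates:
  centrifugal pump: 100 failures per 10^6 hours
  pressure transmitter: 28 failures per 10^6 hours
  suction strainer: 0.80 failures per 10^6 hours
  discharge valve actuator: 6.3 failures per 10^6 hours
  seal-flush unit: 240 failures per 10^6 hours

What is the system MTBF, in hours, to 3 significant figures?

2670

Series of exponential components: λ_sys = Σ λ_i
λ_sys = 0.00010 + 0.000028 + 0.00000080 + 0.0000063 + 0.00024 = 3.7510e-04 /h
MTBF = 1 / λ_sys = 2670 h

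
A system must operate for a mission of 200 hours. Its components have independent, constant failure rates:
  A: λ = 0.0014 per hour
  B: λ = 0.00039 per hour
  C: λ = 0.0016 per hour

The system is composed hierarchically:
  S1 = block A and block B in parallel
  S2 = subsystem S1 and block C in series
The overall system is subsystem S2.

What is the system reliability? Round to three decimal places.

R(A) = exp(−0.0014 × 200) = 0.75578
R(B) = exp(−0.00039 × 200) = 0.92496
R(C) = exp(−0.0016 × 200) = 0.72615
Parallel (A and B): 1 − (1 − 0.75578)(1 − 0.92496) = 0.98167
Series ([0.98167] and C): 0.98167 × 0.72615 = 0.713

0.713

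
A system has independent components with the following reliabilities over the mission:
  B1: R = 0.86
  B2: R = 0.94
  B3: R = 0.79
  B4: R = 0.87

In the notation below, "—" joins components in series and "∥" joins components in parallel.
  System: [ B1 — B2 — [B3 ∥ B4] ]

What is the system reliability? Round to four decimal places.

Parallel (B3 and B4): 1 − (1 − 0.790000)(1 − 0.870000) = 0.972700
Series (B1, B2, and [0.972700]): 0.860000 × 0.940000 × 0.972700 = 0.7863

0.7863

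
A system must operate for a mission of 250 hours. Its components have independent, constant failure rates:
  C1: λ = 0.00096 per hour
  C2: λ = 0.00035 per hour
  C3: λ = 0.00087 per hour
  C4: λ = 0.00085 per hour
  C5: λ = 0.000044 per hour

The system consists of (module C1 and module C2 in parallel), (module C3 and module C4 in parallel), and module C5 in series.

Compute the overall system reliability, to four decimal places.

0.9350

R(C1) = exp(−0.00096 × 250) = 0.786628
R(C2) = exp(−0.00035 × 250) = 0.916219
R(C3) = exp(−0.00087 × 250) = 0.804528
R(C4) = exp(−0.00085 × 250) = 0.808560
R(C5) = exp(−0.000044 × 250) = 0.989060
Parallel (C1 and C2): 1 − (1 − 0.786628)(1 − 0.916219) = 0.982123
Parallel (C3 and C4): 1 − (1 − 0.804528)(1 − 0.808560) = 0.962579
Series ([0.982123], [0.962579], and C5): 0.982123 × 0.962579 × 0.989060 = 0.9350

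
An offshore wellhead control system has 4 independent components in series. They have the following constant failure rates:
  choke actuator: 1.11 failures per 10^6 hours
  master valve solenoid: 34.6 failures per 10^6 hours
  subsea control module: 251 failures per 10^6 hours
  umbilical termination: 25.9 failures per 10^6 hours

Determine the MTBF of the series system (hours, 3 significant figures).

3200

Series of exponential components: λ_sys = Σ λ_i
λ_sys = 0.00000111 + 0.0000346 + 0.000251 + 0.0000259 = 3.1261e-04 /h
MTBF = 1 / λ_sys = 3200 h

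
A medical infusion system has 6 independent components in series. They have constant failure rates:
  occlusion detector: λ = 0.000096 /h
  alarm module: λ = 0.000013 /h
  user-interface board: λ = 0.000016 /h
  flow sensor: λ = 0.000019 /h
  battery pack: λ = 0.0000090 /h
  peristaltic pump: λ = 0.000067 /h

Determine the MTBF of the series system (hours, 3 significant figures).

Series of exponential components: λ_sys = Σ λ_i
λ_sys = 0.000096 + 0.000013 + 0.000016 + 0.000019 + 0.0000090 + 0.000067 = 2.2000e-04 /h
MTBF = 1 / λ_sys = 4550 h

4550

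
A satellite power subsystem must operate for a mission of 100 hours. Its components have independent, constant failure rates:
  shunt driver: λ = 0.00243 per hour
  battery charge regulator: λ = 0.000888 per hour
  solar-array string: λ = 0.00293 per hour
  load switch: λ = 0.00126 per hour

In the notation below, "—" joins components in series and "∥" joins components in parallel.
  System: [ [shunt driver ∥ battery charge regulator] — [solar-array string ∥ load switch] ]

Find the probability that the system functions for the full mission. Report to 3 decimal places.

0.952

R(shunt driver) = exp(−0.00243 × 100) = 0.78427
R(battery charge regulator) = exp(−0.000888 × 100) = 0.91503
R(solar-array string) = exp(−0.00293 × 100) = 0.74602
R(load switch) = exp(−0.00126 × 100) = 0.88161
Parallel (shunt driver and battery charge regulator): 1 − (1 − 0.78427)(1 − 0.91503) = 0.98167
Parallel (solar-array string and load switch): 1 − (1 − 0.74602)(1 − 0.88161) = 0.96993
Series ([0.98167] and [0.96993]): 0.98167 × 0.96993 = 0.952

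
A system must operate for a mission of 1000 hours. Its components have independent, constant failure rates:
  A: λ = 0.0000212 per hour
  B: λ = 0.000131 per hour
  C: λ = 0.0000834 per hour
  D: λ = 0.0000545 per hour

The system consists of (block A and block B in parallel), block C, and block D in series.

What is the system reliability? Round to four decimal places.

R(A) = exp(−0.0000212 × 1000) = 0.979023
R(B) = exp(−0.000131 × 1000) = 0.877218
R(C) = exp(−0.0000834 × 1000) = 0.919983
R(D) = exp(−0.0000545 × 1000) = 0.946959
Parallel (A and B): 1 − (1 − 0.979023)(1 − 0.877218) = 0.997424
Series ([0.997424], C, and D): 0.997424 × 0.919983 × 0.946959 = 0.8689

0.8689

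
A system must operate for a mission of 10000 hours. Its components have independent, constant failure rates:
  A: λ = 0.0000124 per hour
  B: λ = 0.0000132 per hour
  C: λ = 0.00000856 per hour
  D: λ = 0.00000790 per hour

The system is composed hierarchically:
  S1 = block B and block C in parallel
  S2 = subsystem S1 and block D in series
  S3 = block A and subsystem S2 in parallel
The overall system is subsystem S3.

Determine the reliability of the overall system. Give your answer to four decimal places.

0.9900

R(A) = exp(−0.0000124 × 10000) = 0.883380
R(B) = exp(−0.0000132 × 10000) = 0.876341
R(C) = exp(−0.00000856 × 10000) = 0.917961
R(D) = exp(−0.00000790 × 10000) = 0.924040
Parallel (B and C): 1 − (1 − 0.876341)(1 − 0.917961) = 0.989855
Series ([0.989855] and D): 0.989855 × 0.924040 = 0.914666
Parallel (A and [0.914666]): 1 − (1 − 0.883380)(1 − 0.914666) = 0.9900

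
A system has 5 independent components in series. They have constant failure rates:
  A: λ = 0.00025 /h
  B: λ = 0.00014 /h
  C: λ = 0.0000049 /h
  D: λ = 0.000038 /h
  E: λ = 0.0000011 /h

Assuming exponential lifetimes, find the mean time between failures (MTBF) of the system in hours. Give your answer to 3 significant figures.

2300

Series of exponential components: λ_sys = Σ λ_i
λ_sys = 0.00025 + 0.00014 + 0.0000049 + 0.000038 + 0.0000011 = 4.3400e-04 /h
MTBF = 1 / λ_sys = 2300 h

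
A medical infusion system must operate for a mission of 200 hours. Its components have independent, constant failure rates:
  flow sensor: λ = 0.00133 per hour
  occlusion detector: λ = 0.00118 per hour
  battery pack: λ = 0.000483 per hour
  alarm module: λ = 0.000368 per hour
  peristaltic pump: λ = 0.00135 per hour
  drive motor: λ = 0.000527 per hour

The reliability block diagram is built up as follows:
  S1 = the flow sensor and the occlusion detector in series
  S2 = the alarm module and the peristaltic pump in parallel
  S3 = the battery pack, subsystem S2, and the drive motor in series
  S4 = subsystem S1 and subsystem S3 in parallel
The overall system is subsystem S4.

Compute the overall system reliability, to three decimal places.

R(flow sensor) = exp(−0.00133 × 200) = 0.76644
R(occlusion detector) = exp(−0.00118 × 200) = 0.78978
R(battery pack) = exp(−0.000483 × 200) = 0.90792
R(alarm module) = exp(−0.000368 × 200) = 0.92904
R(peristaltic pump) = exp(−0.00135 × 200) = 0.76338
R(drive motor) = exp(−0.000527 × 200) = 0.89996
Series (flow sensor and occlusion detector): 0.76644 × 0.78978 = 0.60532
Parallel (alarm module and peristaltic pump): 1 − (1 − 0.92904)(1 − 0.76338) = 0.98321
Series (battery pack, [0.98321], and drive motor): 0.90792 × 0.98321 × 0.89996 = 0.80337
Parallel ([0.60532] and [0.80337]): 1 − (1 − 0.60532)(1 − 0.80337) = 0.922

0.922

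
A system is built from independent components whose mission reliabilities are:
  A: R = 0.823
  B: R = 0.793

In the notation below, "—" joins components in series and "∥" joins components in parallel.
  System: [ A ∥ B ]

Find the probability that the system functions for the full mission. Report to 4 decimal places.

Parallel (A and B): 1 − (1 − 0.823000)(1 − 0.793000) = 0.9634

0.9634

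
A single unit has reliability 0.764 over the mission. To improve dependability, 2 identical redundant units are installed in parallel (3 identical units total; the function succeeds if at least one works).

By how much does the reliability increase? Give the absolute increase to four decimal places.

R_before = 0.764
R_after = 1 − (1 − 0.764)^3 = 0.9869
ΔR = 0.9869 − 0.764 = 0.2229

0.2229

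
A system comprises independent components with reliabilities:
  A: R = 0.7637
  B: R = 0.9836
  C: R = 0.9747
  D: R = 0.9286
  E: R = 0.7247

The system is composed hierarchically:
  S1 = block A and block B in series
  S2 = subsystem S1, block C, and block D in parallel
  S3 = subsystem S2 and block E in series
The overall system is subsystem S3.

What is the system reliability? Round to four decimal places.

0.7244

Series (A and B): 0.763700 × 0.983600 = 0.751175
Parallel ([0.751175], C, and D): 1 − (1 − 0.751175)(1 − 0.974700)(1 − 0.928600) = 0.999551
Series ([0.999551] and E): 0.999551 × 0.724700 = 0.7244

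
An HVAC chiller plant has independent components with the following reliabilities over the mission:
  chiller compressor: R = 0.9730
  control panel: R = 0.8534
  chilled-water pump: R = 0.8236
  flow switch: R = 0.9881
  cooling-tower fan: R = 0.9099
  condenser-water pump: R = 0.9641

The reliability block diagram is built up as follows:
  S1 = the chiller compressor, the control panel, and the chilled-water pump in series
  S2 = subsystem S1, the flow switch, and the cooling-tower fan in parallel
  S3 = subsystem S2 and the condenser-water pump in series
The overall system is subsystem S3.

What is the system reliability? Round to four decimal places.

0.9638

Series (chiller compressor, control panel, and chilled-water pump): 0.973000 × 0.853400 × 0.823600 = 0.683883
Parallel ([0.683883], flow switch, and cooling-tower fan): 1 − (1 − 0.683883)(1 − 0.988100)(1 − 0.909900) = 0.999661
Series ([0.999661] and condenser-water pump): 0.999661 × 0.964100 = 0.9638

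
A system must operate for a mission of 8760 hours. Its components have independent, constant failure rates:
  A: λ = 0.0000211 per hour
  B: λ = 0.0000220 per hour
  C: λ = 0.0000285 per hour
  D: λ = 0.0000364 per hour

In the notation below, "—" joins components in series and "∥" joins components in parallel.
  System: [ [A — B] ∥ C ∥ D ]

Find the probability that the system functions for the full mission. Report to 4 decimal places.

R(A) = exp(−0.0000211 × 8760) = 0.831241
R(B) = exp(−0.0000220 × 8760) = 0.824713
R(C) = exp(−0.0000285 × 8760) = 0.779066
R(D) = exp(−0.0000364 × 8760) = 0.726974
Series (A and B): 0.831241 × 0.824713 = 0.685535
Parallel ([0.685535], C, and D): 1 − (1 − 0.685535)(1 − 0.779066)(1 − 0.726974) = 0.9810

0.9810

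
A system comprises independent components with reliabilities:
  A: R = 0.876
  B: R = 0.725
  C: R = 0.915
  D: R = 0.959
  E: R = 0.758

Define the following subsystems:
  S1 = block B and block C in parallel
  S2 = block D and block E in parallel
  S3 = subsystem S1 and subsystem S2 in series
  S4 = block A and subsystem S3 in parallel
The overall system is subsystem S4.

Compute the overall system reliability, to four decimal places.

0.9959

Parallel (B and C): 1 − (1 − 0.725000)(1 − 0.915000) = 0.976625
Parallel (D and E): 1 − (1 − 0.959000)(1 − 0.758000) = 0.990078
Series ([0.976625] and [0.990078]): 0.976625 × 0.990078 = 0.966935
Parallel (A and [0.966935]): 1 − (1 − 0.876000)(1 − 0.966935) = 0.9959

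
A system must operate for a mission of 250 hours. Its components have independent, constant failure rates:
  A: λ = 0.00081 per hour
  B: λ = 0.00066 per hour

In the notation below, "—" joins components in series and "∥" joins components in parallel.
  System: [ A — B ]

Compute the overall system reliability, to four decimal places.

R(A) = exp(−0.00081 × 250) = 0.816686
R(B) = exp(−0.00066 × 250) = 0.847894
Series (A and B): 0.816686 × 0.847894 = 0.6925

0.6925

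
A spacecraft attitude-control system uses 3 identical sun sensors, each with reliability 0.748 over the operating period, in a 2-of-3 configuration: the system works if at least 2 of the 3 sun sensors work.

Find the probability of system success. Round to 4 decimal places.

0.8415

R = Σ_{i=2}^{3} C(3,i) p^i (1−p)^{3−i} with p = 0.748
C(3,2)·0.748^2·0.252^1 = 0.422985
C(3,3)·0.748^3·0.252^0 = 0.418509
Sum = 0.8415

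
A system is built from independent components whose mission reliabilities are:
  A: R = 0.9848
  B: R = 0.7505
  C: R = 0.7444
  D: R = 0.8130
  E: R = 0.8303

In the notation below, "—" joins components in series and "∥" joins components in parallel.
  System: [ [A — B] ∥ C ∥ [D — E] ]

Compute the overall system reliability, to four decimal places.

0.9783

Series (A and B): 0.984800 × 0.750500 = 0.739092
Series (D and E): 0.813000 × 0.830300 = 0.675034
Parallel ([0.739092], C, and [0.675034]): 1 − (1 − 0.739092)(1 − 0.744400)(1 − 0.675034) = 0.9783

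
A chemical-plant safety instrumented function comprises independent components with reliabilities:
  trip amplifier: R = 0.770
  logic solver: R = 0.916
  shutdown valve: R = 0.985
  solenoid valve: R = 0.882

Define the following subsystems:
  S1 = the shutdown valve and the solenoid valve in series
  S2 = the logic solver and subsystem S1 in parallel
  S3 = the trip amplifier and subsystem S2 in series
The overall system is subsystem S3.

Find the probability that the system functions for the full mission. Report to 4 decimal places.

Series (shutdown valve and solenoid valve): 0.985000 × 0.882000 = 0.868770
Parallel (logic solver and [0.868770]): 1 − (1 − 0.916000)(1 − 0.868770) = 0.988977
Series (trip amplifier and [0.988977]): 0.770000 × 0.988977 = 0.7615

0.7615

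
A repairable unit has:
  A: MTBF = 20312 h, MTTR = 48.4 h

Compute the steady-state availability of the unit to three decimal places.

A(A) = MTBF/(MTBF+MTTR) = 20312/(20312+48.4) = 0.998

0.998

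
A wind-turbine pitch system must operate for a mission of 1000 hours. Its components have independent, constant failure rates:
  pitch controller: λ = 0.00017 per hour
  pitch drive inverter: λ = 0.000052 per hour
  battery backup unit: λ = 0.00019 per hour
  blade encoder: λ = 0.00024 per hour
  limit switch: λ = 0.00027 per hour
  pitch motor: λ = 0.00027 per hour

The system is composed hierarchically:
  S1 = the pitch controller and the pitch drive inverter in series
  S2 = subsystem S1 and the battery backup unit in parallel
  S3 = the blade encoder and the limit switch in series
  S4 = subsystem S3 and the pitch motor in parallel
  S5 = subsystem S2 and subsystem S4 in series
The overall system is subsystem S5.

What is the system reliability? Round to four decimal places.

0.8743

R(pitch controller) = exp(−0.00017 × 1000) = 0.843665
R(pitch drive inverter) = exp(−0.000052 × 1000) = 0.949329
R(battery backup unit) = exp(−0.00019 × 1000) = 0.826959
R(blade encoder) = exp(−0.00024 × 1000) = 0.786628
R(limit switch) = exp(−0.00027 × 1000) = 0.763379
R(pitch motor) = exp(−0.00027 × 1000) = 0.763379
Series (pitch controller and pitch drive inverter): 0.843665 × 0.949329 = 0.800916
Parallel ([0.800916] and battery backup unit): 1 − (1 − 0.800916)(1 − 0.826959) = 0.965550
Series (blade encoder and limit switch): 0.786628 × 0.763379 = 0.600495
Parallel ([0.600495] and pitch motor): 1 − (1 − 0.600495)(1 − 0.763379) = 0.905469
Series ([0.965550] and [0.905469]): 0.965550 × 0.905469 = 0.8743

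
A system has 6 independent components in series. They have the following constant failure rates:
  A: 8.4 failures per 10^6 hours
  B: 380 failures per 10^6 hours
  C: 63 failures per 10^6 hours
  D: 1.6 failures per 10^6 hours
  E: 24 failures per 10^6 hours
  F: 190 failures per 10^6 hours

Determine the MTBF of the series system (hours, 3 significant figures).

1500

Series of exponential components: λ_sys = Σ λ_i
λ_sys = 0.0000084 + 0.00038 + 0.000063 + 0.0000016 + 0.000024 + 0.00019 = 6.6700e-04 /h
MTBF = 1 / λ_sys = 1500 h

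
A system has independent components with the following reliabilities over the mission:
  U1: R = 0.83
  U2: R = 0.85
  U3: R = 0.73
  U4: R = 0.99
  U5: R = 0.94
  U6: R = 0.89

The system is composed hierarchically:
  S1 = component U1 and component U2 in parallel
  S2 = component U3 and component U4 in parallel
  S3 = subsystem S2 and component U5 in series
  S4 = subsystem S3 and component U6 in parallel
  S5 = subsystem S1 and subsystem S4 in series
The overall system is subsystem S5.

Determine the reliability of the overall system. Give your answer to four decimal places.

0.9678

Parallel (U1 and U2): 1 − (1 − 0.830000)(1 − 0.850000) = 0.974500
Parallel (U3 and U4): 1 − (1 − 0.730000)(1 − 0.990000) = 0.997300
Series ([0.997300] and U5): 0.997300 × 0.940000 = 0.937462
Parallel ([0.937462] and U6): 1 − (1 − 0.937462)(1 − 0.890000) = 0.993121
Series ([0.974500] and [0.993121]): 0.974500 × 0.993121 = 0.9678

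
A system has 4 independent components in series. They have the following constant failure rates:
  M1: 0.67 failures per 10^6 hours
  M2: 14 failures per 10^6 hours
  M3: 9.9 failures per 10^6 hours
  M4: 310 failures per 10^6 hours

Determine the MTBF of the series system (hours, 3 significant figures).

2990

Series of exponential components: λ_sys = Σ λ_i
λ_sys = 0.00000067 + 0.000014 + 0.0000099 + 0.00031 = 3.3457e-04 /h
MTBF = 1 / λ_sys = 2990 h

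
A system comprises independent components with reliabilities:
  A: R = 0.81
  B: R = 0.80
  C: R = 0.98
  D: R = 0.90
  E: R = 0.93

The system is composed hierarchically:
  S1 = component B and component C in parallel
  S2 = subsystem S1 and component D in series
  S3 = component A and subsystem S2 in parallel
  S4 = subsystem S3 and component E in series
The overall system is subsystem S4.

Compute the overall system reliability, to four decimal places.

0.9117

Parallel (B and C): 1 − (1 − 0.800000)(1 − 0.980000) = 0.996000
Series ([0.996000] and D): 0.996000 × 0.900000 = 0.896400
Parallel (A and [0.896400]): 1 − (1 − 0.810000)(1 − 0.896400) = 0.980316
Series ([0.980316] and E): 0.980316 × 0.930000 = 0.9117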